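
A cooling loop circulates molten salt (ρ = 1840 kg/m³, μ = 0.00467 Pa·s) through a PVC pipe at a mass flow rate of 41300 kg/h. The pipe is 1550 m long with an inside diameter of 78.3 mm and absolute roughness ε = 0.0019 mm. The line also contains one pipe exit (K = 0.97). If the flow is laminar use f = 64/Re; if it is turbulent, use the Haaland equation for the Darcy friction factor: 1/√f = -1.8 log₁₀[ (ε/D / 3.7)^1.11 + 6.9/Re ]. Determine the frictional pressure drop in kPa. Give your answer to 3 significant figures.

ΔP ≈ 669 kPa

ṁ = 41300 kg/h = 41300/3600 = 11.47 kg/s.
A = πD²/4 = π(0.0783)²/4 = 0.004815 m²; mean velocity V = ṁ/(ρA) = 11.47/(1840 · 0.004815) = 1.295 m/s.
Reynolds number Re = ρVD/μ = 1840 · 1.295 · 0.0783 / 0.00467 = 3.995e+04.
Re > 4000 → turbulent. Relative roughness ε/D = 1.9e-06/0.0783 = 2.43e-05. Haaland: 1/√f = -1.8 log₁₀[(2.43e-05/3.7)^1.11 + 6.9/3.995e+04] = -1.8 log₁₀[1.76e-06 + 0.000173] = 6.765, so f = 0.02185.
Total minor-loss coefficient ΣK = 1·0.97 = 0.97.
ΔP = [f·L/D + ΣK]·(ρV²/2) = [0.02185·1550/0.0783 + 0.97]·(1840·1.295²/2) = [432.6 + 0.97]·1542 = 6.687e+05 Pa.
ΔP = 6.687e+05 Pa = 669 kPa.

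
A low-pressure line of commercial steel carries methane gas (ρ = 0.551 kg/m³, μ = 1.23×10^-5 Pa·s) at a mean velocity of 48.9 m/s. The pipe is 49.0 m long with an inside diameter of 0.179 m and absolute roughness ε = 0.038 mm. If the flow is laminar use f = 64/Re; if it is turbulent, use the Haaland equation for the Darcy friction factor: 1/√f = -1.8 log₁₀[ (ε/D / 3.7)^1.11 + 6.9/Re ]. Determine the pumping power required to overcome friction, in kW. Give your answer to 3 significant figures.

Reynolds number Re = ρVD/μ = 0.551 · 48.9 · 0.179 / 1.23e-05 = 3.921e+05.
Re > 4000 → turbulent. Relative roughness ε/D = 3.8e-05/0.179 = 0.000212. Haaland: 1/√f = -1.8 log₁₀[(0.000212/3.7)^1.11 + 6.9/3.921e+05] = -1.8 log₁₀[1.96e-05 + 1.76e-05] = 7.973, so f = 0.01573.
Darcy-Weisbach: ΔP = f(L/D)(ρV²/2) = 0.01573·(49/0.179)·(0.551·48.9²/2) = 0.01573·273.7·658.8 = 2837 Pa.
Q = V·A = 48.9·0.02516 = 1.231 m³/s.
Pumping power P = QΔP = 1.231·2837 = 3491 W = 3.49 kW.

P ≈ 3.49 kW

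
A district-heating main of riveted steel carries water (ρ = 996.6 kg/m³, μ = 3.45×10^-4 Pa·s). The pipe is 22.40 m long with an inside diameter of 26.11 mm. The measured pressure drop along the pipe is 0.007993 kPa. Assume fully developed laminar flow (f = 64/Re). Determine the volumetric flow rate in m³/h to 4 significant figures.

Q ≈ 0.04247 m³/h

For laminar flow, f = 64/Re with Re = ρVD/μ, so Darcy-Weisbach reduces to ΔP = 32μLV/D². Solving for V: V = ΔP·D²/(32μL) = 7.993·(0.02611)²/(32·0.000345·22.4) = 0.02203 m/s.
Check: Re = ρVD/μ = 996.6·0.02203·0.02611/0.000345 = 1662 < 2300, so the laminar assumption holds.
Q = V·A = 0.02203·(π/4·0.02611²) = 1.18e-05 m³/s = 0.04247 m³/h.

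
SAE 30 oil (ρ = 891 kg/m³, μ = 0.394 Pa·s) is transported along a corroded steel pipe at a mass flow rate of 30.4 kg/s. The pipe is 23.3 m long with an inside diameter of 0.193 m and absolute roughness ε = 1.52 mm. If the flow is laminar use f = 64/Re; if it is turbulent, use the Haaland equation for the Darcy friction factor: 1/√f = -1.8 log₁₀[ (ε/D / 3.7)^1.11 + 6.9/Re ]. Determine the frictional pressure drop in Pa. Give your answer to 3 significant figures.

A = πD²/4 = π(0.193)²/4 = 0.02926 m²; mean velocity V = ṁ/(ρA) = 30.4/(891 · 0.02926) = 1.166 m/s.
Reynolds number Re = ρVD/μ = 891 · 1.166 · 0.193 / 0.394 = 509.
Re < 2300 → laminar flow, so f = 64/Re = 64/509 = 0.1257 (the turbulent correlation is not needed).
Darcy-Weisbach: ΔP = f(L/D)(ρV²/2) = 0.1257·(23.3/0.193)·(891·1.166²/2) = 0.1257·120.7·605.9 = 9198 Pa.

ΔP ≈ 9200 Pa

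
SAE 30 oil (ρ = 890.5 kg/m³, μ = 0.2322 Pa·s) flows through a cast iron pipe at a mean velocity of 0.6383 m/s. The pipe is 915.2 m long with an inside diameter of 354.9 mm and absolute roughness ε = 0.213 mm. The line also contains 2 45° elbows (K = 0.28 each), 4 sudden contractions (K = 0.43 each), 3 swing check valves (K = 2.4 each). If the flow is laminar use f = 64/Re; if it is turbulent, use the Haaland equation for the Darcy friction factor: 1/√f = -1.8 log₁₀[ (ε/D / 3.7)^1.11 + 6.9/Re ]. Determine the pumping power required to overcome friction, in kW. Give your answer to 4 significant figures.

P ≈ 2.285 kW

Reynolds number Re = ρVD/μ = 890.5 · 0.6383 · 0.3549 / 0.232 = 868.8.
Re < 2300 → laminar flow, so f = 64/Re = 64/868.8 = 0.07367 (the turbulent correlation is not needed).
Total minor-loss coefficient ΣK = 2·0.28 + 4·0.43 + 3·2.4 = 9.48.
ΔP = [f·L/D + ΣK]·(ρV²/2) = [0.07367·915.2/0.3549 + 9.48]·(890.5·0.6383²/2) = [190 + 9.48]·181.4 = 3.618e+04 Pa.
Q = V·A = 0.6383·0.09892 = 0.06314 m³/s.
Pumping power P = QΔP = 0.06314·3.618e+04 = 2284.6 W = 2.285 kW.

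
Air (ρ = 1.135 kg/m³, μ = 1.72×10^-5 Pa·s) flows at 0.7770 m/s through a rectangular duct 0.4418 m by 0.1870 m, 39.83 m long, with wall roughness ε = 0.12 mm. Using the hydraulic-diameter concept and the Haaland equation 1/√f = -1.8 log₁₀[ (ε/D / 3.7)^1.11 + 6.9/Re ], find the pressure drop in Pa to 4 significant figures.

ΔP ≈ 1.514 Pa

Hydraulic diameter D_h = 4A/P = 4·(0.4418·0.187)/(2·(0.4418+0.187)) = 0.3305/1.258 = 0.2628 m.
Re = ρVD_h/μ = 1.135·0.777·0.2628/1.72e-05 = 1.347e+04.
ε/D_h = 0.00012/0.2628 = 0.000457; Haaland gives 1/√f = -1.8 log₁₀[4.59e-05+0.000512] = 5.856, so f = 0.02916.
ΔP = f(L/D_h)(ρV²/2) = 0.02916·39.83/0.2628·0.3426 = 1.514 Pa.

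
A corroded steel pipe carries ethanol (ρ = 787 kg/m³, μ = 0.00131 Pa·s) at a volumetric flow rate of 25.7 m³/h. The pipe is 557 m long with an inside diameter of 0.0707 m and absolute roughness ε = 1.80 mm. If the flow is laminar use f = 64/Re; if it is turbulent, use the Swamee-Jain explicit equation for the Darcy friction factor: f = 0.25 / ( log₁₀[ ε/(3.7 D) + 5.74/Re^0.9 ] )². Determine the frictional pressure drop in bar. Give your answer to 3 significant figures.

ΔP ≈ 5.55 bar

Q = 25.7 m³/h = 25.7/3600 = 0.007139 m³/s.
Cross-sectional area A = πD²/4 = π(0.0707)²/4 = 0.003926 m²; mean velocity V = Q/A = 0.007139/0.003926 = 1.818 m/s.
Reynolds number Re = ρVD/μ = 787 · 1.818 · 0.0707 / 0.00131 = 7.724e+04.
Re > 4000 → turbulent. Relative roughness ε/D = 0.0018/0.0707 = 0.0255. Swamee-Jain: f = 0.25/(log₁₀[0.0255/3.7 + 5.74/7.724e+04^0.9])² = 0.25/(log₁₀[0.00688 + 0.000229])² = 0.25/(-2.148)² = 0.05418.
Darcy-Weisbach: ΔP = f(L/D)(ρV²/2) = 0.05418·(557/0.0707)·(787·1.818²/2) = 0.05418·7878·1301 = 5.554e+05 Pa.
ΔP = 5.554e+05 Pa = 5.55 bar.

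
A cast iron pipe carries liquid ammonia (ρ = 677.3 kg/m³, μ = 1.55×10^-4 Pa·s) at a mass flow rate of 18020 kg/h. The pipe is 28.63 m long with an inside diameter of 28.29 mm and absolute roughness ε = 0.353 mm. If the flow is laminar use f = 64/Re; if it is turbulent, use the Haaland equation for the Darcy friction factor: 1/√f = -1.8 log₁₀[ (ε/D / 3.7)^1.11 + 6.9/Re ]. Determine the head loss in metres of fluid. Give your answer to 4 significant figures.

h_f ≈ 292.5 m

ṁ = 18020 kg/h = 18020/3600 = 5.006 kg/s.
A = πD²/4 = π(0.02829)²/4 = 0.0006286 m²; mean velocity V = ṁ/(ρA) = 5.006/(677.3 · 0.0006286) = 11.76 m/s.
Reynolds number Re = ρVD/μ = 677.3 · 11.76 · 0.02829 / 0.000155 = 1.453e+06.
Re > 4000 → turbulent. Relative roughness ε/D = 0.000353/0.02829 = 0.0125. Haaland: 1/√f = -1.8 log₁₀[(0.0125/3.7)^1.11 + 6.9/1.453e+06] = -1.8 log₁₀[0.0018 + 4.75e-06] = 4.937, so f = 0.04103.
Darcy-Weisbach: ΔP = f(L/D)(ρV²/2) = 0.04103·(28.63/0.02829)·(677.3·11.76²/2) = 0.04103·1012·4.681e+04 = 1.944e+06 Pa.
Head loss h_f = ΔP/(ρg) = 1.944e+06/(677.3·9.81) = 292.5 m.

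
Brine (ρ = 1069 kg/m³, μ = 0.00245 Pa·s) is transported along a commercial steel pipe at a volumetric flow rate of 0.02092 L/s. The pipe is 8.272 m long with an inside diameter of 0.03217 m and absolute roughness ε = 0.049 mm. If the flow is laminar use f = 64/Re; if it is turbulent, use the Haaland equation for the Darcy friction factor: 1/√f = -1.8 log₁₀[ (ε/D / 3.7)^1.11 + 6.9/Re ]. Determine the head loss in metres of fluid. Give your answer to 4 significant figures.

h_f ≈ 0.001538 m

Q = 0.02092 L/s = 0.02092/1000 = 2.092e-05 m³/s.
Cross-sectional area A = πD²/4 = π(0.03217)²/4 = 0.0008128 m²; mean velocity V = Q/A = 2.092e-05/0.0008128 = 0.02574 m/s.
Reynolds number Re = ρVD/μ = 1069 · 0.02574 · 0.03217 / 0.00245 = 361.3.
Re < 2300 → laminar flow, so f = 64/Re = 64/361.3 = 0.1772 (the turbulent correlation is not needed).
Darcy-Weisbach: ΔP = f(L/D)(ρV²/2) = 0.1772·(8.272/0.03217)·(1069·0.02574²/2) = 0.1772·257.1·0.3541 = 16.13 Pa.
Head loss h_f = ΔP/(ρg) = 16.13/(1069·9.81) = 0.001538 m.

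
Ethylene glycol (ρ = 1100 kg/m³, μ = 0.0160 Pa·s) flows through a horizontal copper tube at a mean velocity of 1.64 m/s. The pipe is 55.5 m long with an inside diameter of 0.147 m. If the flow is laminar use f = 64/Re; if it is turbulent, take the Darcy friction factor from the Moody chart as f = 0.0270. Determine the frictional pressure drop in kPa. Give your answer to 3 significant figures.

Reynolds number Re = ρVD/μ = 1100 · 1.64 · 0.147 / 0.016 = 1.657e+04.
Re > 4000 → turbulent; use the Moody-chart value f = 0.0270.
Darcy-Weisbach: ΔP = f(L/D)(ρV²/2) = 0.027·(55.5/0.147)·(1100·1.64²/2) = 0.027·377.6·1479 = 1.508e+04 Pa.
ΔP = 1.508e+04 Pa = 15.1 kPa.

ΔP ≈ 15.1 kPa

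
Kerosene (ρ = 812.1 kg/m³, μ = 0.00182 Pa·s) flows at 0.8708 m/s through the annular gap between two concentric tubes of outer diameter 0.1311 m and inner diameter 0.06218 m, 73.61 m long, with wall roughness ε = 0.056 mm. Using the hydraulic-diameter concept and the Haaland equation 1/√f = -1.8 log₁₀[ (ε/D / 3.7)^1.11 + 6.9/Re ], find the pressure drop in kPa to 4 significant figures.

ΔP ≈ 8.465 kPa

Hydraulic diameter D_h = 4A/P = D_o - D_i = 0.1311 - 0.06218 = 0.06892 m.
Re = ρVD_h/μ = 812.1·0.8708·0.06892/0.00182 = 2.678e+04.
ε/D_h = 5.6e-05/0.06892 = 0.000813; Haaland gives 1/√f = -1.8 log₁₀[8.69e-05+0.000258] = 6.233, so f = 0.02574.
ΔP = f(L/D_h)(ρV²/2) = 0.02574·73.61/0.06892·307.9 = 8465 Pa.
ΔP = 8.465 kPa.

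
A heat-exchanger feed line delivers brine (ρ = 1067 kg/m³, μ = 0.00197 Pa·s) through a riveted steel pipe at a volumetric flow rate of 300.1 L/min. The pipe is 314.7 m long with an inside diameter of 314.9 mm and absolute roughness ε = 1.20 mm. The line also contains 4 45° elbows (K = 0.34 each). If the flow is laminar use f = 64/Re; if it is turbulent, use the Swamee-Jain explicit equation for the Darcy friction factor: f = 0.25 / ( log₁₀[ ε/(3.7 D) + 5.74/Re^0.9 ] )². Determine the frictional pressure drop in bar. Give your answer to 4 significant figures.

ΔP ≈ 8.263×10^-4 bar

Q = 300.1 L/min = 300.1/60000 = 0.005002 m³/s.
Cross-sectional area A = πD²/4 = π(0.3149)²/4 = 0.07788 m²; mean velocity V = Q/A = 0.005002/0.07788 = 0.06422 m/s.
Reynolds number Re = ρVD/μ = 1067 · 0.06422 · 0.3149 / 0.00197 = 1.095e+04.
Re > 4000 → turbulent. Relative roughness ε/D = 0.0012/0.3149 = 0.00381. Swamee-Jain: f = 0.25/(log₁₀[0.00381/3.7 + 5.74/1.095e+04^0.9])² = 0.25/(log₁₀[0.00103 + 0.00133])² = 0.25/(-2.627)² = 0.03621.
Total minor-loss coefficient ΣK = 4·0.34 = 1.36.
ΔP = [f·L/D + ΣK]·(ρV²/2) = [0.03621·314.7/0.3149 + 1.36]·(1067·0.06422²/2) = [36.19 + 1.36]·2.2 = 82.63 Pa.
ΔP = 82.63 Pa = 8.263×10^-4 bar.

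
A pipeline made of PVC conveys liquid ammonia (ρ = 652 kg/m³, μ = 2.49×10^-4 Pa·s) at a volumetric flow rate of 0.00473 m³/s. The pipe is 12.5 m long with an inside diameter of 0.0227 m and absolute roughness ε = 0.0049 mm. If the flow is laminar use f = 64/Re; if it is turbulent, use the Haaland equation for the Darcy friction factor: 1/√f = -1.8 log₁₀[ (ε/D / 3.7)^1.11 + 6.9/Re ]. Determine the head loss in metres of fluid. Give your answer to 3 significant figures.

h_f ≈ 57.8 m

Cross-sectional area A = πD²/4 = π(0.0227)²/4 = 0.0004047 m²; mean velocity V = Q/A = 0.00473/0.0004047 = 11.69 m/s.
Reynolds number Re = ρVD/μ = 652 · 11.69 · 0.0227 / 0.000249 = 6.947e+05.
Re > 4000 → turbulent. Relative roughness ε/D = 4.9e-06/0.0227 = 0.000216. Haaland: 1/√f = -1.8 log₁₀[(0.000216/3.7)^1.11 + 6.9/6.947e+05] = -1.8 log₁₀[2e-05 + 9.93e-06] = 8.144, so f = 0.01508.
Darcy-Weisbach: ΔP = f(L/D)(ρV²/2) = 0.01508·(12.5/0.0227)·(652·11.69²/2) = 0.01508·550.7·4.453e+04 = 3.697e+05 Pa.
Head loss h_f = ΔP/(ρg) = 3.697e+05/(652·9.81) = 57.8 m.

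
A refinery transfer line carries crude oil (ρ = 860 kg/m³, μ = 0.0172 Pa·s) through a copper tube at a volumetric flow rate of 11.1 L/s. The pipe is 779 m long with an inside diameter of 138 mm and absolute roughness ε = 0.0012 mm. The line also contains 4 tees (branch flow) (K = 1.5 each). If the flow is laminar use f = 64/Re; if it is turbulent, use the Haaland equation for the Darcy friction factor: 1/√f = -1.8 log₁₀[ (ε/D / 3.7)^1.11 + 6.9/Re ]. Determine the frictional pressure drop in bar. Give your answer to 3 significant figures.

ΔP ≈ 0.515 bar

Q = 11.1 L/s = 11.1/1000 = 0.0111 m³/s.
Cross-sectional area A = πD²/4 = π(0.138)²/4 = 0.01496 m²; mean velocity V = Q/A = 0.0111/0.01496 = 0.7421 m/s.
Reynolds number Re = ρVD/μ = 860 · 0.7421 · 0.138 / 0.0172 = 5121.
Re > 4000 → turbulent. Relative roughness ε/D = 1.2e-06/0.138 = 8.7e-06. Haaland: 1/√f = -1.8 log₁₀[(8.7e-06/3.7)^1.11 + 6.9/5121] = -1.8 log₁₀[5.65e-07 + 0.00135] = 5.167, so f = 0.03746.
Total minor-loss coefficient ΣK = 4·1.5 = 6.
ΔP = [f·L/D + ΣK]·(ρV²/2) = [0.03746·779/0.138 + 6]·(860·0.7421²/2) = [211.5 + 6]·236.8 = 5.15e+04 Pa.
ΔP = 5.15e+04 Pa = 0.515 bar.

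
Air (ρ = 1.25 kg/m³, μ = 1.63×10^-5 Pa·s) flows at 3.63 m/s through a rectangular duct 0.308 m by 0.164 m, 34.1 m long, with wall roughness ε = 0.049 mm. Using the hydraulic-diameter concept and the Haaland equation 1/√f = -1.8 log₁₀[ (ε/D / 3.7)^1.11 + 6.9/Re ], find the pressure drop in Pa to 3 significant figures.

Hydraulic diameter D_h = 4A/P = 4·(0.308·0.164)/(2·(0.308+0.164)) = 0.202/0.944 = 0.214 m.
Re = ρVD_h/μ = 1.25·3.63·0.214/1.63e-05 = 5.958e+04.
ε/D_h = 4.9e-05/0.214 = 0.000229; Haaland gives 1/√f = -1.8 log₁₀[2.13e-05+0.000116] = 6.953, so f = 0.02068.
ΔP = f(L/D_h)(ρV²/2) = 0.02068·34.1/0.214·8.236 = 27.14 Pa.

ΔP ≈ 27.1 Pa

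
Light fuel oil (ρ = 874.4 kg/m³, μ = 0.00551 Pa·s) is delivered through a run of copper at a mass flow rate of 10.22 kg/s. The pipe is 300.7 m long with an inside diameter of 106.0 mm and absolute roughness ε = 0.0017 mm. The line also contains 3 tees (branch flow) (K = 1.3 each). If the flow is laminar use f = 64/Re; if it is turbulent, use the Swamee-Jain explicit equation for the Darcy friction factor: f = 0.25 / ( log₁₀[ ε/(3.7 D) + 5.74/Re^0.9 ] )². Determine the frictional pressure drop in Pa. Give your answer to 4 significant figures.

ΔP ≈ 57750 Pa

A = πD²/4 = π(0.106)²/4 = 0.008825 m²; mean velocity V = ṁ/(ρA) = 10.22/(874.4 · 0.008825) = 1.324 m/s.
Reynolds number Re = ρVD/μ = 874.4 · 1.324 · 0.106 / 0.00551 = 2.228e+04.
Re > 4000 → turbulent. Relative roughness ε/D = 1.7e-06/0.106 = 1.6e-05. Swamee-Jain: f = 0.25/(log₁₀[1.6e-05/3.7 + 5.74/2.228e+04^0.9])² = 0.25/(log₁₀[4.33e-06 + 0.000701])² = 0.25/(-3.152)² = 0.02517.
Total minor-loss coefficient ΣK = 3·1.3 = 3.9.
ΔP = [f·L/D + ΣK]·(ρV²/2) = [0.02517·300.7/0.106 + 3.9]·(874.4·1.324²/2) = [71.4 + 3.9]·766.9 = 5.775e+04 Pa.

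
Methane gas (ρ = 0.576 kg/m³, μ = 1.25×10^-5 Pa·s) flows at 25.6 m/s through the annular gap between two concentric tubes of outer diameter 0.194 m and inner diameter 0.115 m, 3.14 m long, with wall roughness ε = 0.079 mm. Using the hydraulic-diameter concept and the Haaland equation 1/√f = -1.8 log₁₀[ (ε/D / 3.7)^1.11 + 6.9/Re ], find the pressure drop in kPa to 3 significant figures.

ΔP ≈ 0.166 kPa

Hydraulic diameter D_h = 4A/P = D_o - D_i = 0.194 - 0.115 = 0.079 m.
Re = ρVD_h/μ = 0.576·25.6·0.079/1.25e-05 = 9.319e+04.
ε/D_h = 7.9e-05/0.079 = 0.001; Haaland gives 1/√f = -1.8 log₁₀[0.000109+7.4e-05] = 6.725, so f = 0.02211.
ΔP = f(L/D_h)(ρV²/2) = 0.02211·3.14/0.079·188.7 = 165.9 Pa.
ΔP = 0.166 kPa.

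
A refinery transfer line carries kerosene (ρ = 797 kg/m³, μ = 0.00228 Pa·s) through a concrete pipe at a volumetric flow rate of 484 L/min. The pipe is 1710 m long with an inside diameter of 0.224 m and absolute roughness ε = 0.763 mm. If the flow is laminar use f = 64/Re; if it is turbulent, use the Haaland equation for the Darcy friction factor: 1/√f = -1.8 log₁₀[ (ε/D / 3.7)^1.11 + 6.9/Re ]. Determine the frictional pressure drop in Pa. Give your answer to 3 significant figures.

Q = 484 L/min = 484/60000 = 0.008067 m³/s.
Cross-sectional area A = πD²/4 = π(0.224)²/4 = 0.03941 m²; mean velocity V = Q/A = 0.008067/0.03941 = 0.2047 m/s.
Reynolds number Re = ρVD/μ = 797 · 0.2047 · 0.224 / 0.00228 = 1.603e+04.
Re > 4000 → turbulent. Relative roughness ε/D = 0.000763/0.224 = 0.00341. Haaland: 1/√f = -1.8 log₁₀[(0.00341/3.7)^1.11 + 6.9/1.603e+04] = -1.8 log₁₀[0.000427 + 0.00043] = 5.52, so f = 0.03281.
Darcy-Weisbach: ΔP = f(L/D)(ρV²/2) = 0.03281·(1710/0.224)·(797·0.2047²/2) = 0.03281·7634·16.7 = 4183 Pa.

ΔP ≈ 4180 Pa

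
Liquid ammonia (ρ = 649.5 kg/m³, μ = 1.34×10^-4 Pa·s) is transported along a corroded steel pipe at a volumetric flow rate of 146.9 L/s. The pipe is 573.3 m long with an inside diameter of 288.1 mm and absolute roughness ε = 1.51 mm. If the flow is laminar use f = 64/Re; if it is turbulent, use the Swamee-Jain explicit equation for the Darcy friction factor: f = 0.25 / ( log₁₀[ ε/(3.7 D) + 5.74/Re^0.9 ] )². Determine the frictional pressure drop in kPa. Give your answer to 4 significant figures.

Q = 146.9 L/s = 146.9/1000 = 0.1469 m³/s.
Cross-sectional area A = πD²/4 = π(0.2881)²/4 = 0.06519 m²; mean velocity V = Q/A = 0.1469/0.06519 = 2.253 m/s.
Reynolds number Re = ρVD/μ = 649.5 · 2.253 · 0.2881 / 0.000134 = 3.147e+06.
Re > 4000 → turbulent. Relative roughness ε/D = 0.00151/0.2881 = 0.00524. Swamee-Jain: f = 0.25/(log₁₀[0.00524/3.7 + 5.74/3.147e+06^0.9])² = 0.25/(log₁₀[0.00142 + 8.14e-06])² = 0.25/(-2.846)² = 0.03086.
Darcy-Weisbach: ΔP = f(L/D)(ρV²/2) = 0.03086·(573.3/0.2881)·(649.5·2.253²/2) = 0.03086·1990·1649 = 1.013e+05 Pa.
ΔP = 1.013e+05 Pa = 101.3 kPa.

ΔP ≈ 101.3 kPa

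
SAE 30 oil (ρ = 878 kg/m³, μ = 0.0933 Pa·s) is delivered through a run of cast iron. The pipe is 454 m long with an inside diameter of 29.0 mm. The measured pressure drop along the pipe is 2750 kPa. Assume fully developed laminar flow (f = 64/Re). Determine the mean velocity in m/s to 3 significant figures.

V ≈ 1.71 m/s

For laminar flow, f = 64/Re with Re = ρVD/μ, so Darcy-Weisbach reduces to ΔP = 32μLV/D². Solving for V: V = ΔP·D²/(32μL) = 2.75e+06·(0.029)²/(32·0.0933·454) = 1.706 m/s.
Check: Re = ρVD/μ = 878·1.706·0.029/0.0933 = 465.6 < 2300, so the laminar assumption holds.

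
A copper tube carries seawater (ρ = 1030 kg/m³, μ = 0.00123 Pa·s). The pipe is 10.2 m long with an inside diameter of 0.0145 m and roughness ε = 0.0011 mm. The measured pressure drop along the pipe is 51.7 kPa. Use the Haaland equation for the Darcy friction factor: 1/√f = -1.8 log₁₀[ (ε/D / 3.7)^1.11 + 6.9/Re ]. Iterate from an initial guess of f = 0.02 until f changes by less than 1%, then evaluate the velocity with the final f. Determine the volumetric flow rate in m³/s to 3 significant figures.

Q ≈ 4.07×10^-4 m³/s

Rearranging Darcy-Weisbach: V = √(2·ΔP·D/(f·L·ρ)). With ε/D = 1.1e-06/0.0145 = 7.59e-05, iterate starting from f = 0.02:
  f = 0.02 → V = √(2·5.17e+04·0.0145/(0.02·10.2·1030)) = 2.671 m/s; Re = ρVD/μ = 3.243e+04; f → 0.02305
  f = 0.02305 → V = 2.488 m/s; Re = 3.022e+04; f → 0.02343
  f = 0.02343 → V = 2.468 m/s; Re = 2.997e+04; f → 0.02347
Converged (Δf/f < 1%). With the final f = 0.02347: V = √(2·5.17e+04·0.0145/(0.02347·10.2·1030)) = 2.466 m/s.
Q = V·A = 2.466·(π/4·0.0145²) = 0.0004072 m³/s = 4.07×10^-4 m³/s.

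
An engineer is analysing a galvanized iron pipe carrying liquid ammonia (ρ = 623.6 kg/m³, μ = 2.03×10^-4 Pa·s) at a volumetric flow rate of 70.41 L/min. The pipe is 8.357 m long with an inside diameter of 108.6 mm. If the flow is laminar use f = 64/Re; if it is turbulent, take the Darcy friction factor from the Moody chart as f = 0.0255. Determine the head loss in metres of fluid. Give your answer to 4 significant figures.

h_f ≈ 0.001605 m

Q = 70.41 L/min = 70.41/60000 = 0.001173 m³/s.
Cross-sectional area A = πD²/4 = π(0.1086)²/4 = 0.009263 m²; mean velocity V = Q/A = 0.001173/0.009263 = 0.1267 m/s.
Reynolds number Re = ρVD/μ = 623.6 · 0.1267 · 0.1086 / 0.000203 = 4.226e+04.
Re > 4000 → turbulent; use the Moody-chart value f = 0.0255.
Darcy-Weisbach: ΔP = f(L/D)(ρV²/2) = 0.0255·(8.357/0.1086)·(623.6·0.1267²/2) = 0.0255·76.95·5.004 = 9.82 Pa.
Head loss h_f = ΔP/(ρg) = 9.82/(623.6·9.81) = 0.001605 m.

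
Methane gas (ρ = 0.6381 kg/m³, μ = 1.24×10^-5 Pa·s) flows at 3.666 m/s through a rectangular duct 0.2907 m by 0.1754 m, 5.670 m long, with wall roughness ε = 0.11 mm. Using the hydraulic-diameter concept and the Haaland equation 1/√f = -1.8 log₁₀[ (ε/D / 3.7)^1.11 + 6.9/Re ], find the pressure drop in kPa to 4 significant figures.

ΔP ≈ 0.002559 kPa

Hydraulic diameter D_h = 4A/P = 4·(0.2907·0.1754)/(2·(0.2907+0.1754)) = 0.204/0.9322 = 0.2188 m.
Re = ρVD_h/μ = 0.6381·3.666·0.2188/1.24e-05 = 4.127e+04.
ε/D_h = 0.00011/0.2188 = 0.000503; Haaland gives 1/√f = -1.8 log₁₀[5.1e-05+0.000167] = 6.59, so f = 0.02303.
ΔP = f(L/D_h)(ρV²/2) = 0.02303·5.67/0.2188·4.288 = 2.559 Pa.
ΔP = 0.002559 kPa.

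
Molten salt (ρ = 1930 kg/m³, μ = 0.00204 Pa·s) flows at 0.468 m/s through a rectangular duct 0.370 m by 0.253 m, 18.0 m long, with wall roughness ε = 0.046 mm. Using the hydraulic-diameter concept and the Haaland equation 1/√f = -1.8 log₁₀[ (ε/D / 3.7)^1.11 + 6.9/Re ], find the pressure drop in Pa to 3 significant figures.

ΔP ≈ 223 Pa

Hydraulic diameter D_h = 4A/P = 4·(0.37·0.253)/(2·(0.37+0.253)) = 0.3744/1.246 = 0.3005 m.
Re = ρVD_h/μ = 1930·0.468·0.3005/0.00204 = 1.331e+05.
ε/D_h = 4.6e-05/0.3005 = 0.000153; Haaland gives 1/√f = -1.8 log₁₀[1.36e-05+5.19e-05] = 7.531, so f = 0.01763.
ΔP = f(L/D_h)(ρV²/2) = 0.01763·18/0.3005·211.4 = 223.2 Pa.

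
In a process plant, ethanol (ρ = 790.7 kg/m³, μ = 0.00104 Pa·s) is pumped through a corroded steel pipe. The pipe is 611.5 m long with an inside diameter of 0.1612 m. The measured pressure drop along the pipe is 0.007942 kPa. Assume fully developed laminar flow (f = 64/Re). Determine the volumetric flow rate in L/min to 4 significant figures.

For laminar flow, f = 64/Re with Re = ρVD/μ, so Darcy-Weisbach reduces to ΔP = 32μLV/D². Solving for V: V = ΔP·D²/(32μL) = 7.942·(0.1612)²/(32·0.00104·611.5) = 0.01014 m/s.
Check: Re = ρVD/μ = 790.7·0.01014·0.1612/0.00104 = 1243 < 2300, so the laminar assumption holds.
Q = V·A = 0.01014·(π/4·0.1612²) = 0.000207 m³/s = 12.42 L/min.

Q ≈ 12.42 L/min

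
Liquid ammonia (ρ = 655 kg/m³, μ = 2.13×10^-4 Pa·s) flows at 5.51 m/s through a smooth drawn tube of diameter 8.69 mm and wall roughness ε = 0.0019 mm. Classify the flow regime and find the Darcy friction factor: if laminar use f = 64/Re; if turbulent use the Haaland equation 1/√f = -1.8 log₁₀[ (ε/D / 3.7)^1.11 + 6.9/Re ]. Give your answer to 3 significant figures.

Re = ρVD/μ = 655·5.51·0.00869/0.000213 = 1.472e+05.
Re > 4000 → turbulent. ε/D = 1.9e-06/0.00869 = 0.000219; Haaland: 1/√f = -1.8 log₁₀[2.02e-05 + 4.69e-05] = 7.512, so f = 0.01772.

f ≈ 0.0177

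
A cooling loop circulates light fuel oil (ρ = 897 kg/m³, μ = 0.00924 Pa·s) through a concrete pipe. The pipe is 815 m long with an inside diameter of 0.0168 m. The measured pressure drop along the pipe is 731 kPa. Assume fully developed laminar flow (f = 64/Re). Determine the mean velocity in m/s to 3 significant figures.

V ≈ 0.856 m/s

For laminar flow, f = 64/Re with Re = ρVD/μ, so Darcy-Weisbach reduces to ΔP = 32μLV/D². Solving for V: V = ΔP·D²/(32μL) = 7.31e+05·(0.0168)²/(32·0.00924·815) = 0.8562 m/s.
Check: Re = ρVD/μ = 897·0.8562·0.0168/0.00924 = 1396 < 2300, so the laminar assumption holds.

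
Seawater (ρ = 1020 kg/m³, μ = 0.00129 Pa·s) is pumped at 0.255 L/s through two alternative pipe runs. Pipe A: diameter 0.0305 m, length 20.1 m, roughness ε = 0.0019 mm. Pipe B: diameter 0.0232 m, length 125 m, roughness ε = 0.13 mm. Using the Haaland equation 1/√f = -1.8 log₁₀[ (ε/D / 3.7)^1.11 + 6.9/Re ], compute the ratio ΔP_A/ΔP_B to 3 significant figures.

Pipe A: V = Q/A = 0.000255/0.0007306 = 0.349 m/s; Re = 8417; ε/D = 6.23e-05; Haaland → f = 0.03246; ΔP_A = f(L/D)(ρV²/2) = 1329 Pa.
Pipe B: V = Q/A = 0.000255/0.0004227 = 0.6032 m/s; Re = 1.107e+04; ε/D = 0.0056; Haaland → f = 0.03761; ΔP_B = f(L/D)(ρV²/2) = 3.76e+04 Pa.
ΔP_A/ΔP_B = 1329/3.76e+04 = 0.0353.

ΔP_A/ΔP_B ≈ 0.0353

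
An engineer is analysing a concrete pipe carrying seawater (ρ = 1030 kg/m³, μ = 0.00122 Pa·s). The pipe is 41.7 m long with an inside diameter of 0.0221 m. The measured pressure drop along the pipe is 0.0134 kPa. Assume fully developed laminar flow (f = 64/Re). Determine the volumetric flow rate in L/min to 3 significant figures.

Q ≈ 0.0925 L/min

For laminar flow, f = 64/Re with Re = ρVD/μ, so Darcy-Weisbach reduces to ΔP = 32μLV/D². Solving for V: V = ΔP·D²/(32μL) = 13.4·(0.0221)²/(32·0.00122·41.7) = 0.00402 m/s.
Check: Re = ρVD/μ = 1030·0.00402·0.0221/0.00122 = 75.01 < 2300, so the laminar assumption holds.
Q = V·A = 0.00402·(π/4·0.0221²) = 1.542e-06 m³/s = 0.0925 L/min.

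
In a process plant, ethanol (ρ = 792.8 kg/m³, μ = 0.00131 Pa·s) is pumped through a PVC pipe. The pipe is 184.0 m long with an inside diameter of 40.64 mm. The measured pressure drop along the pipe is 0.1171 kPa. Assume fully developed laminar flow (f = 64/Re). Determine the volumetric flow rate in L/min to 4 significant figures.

Q ≈ 1.952 L/min

For laminar flow, f = 64/Re with Re = ρVD/μ, so Darcy-Weisbach reduces to ΔP = 32μLV/D². Solving for V: V = ΔP·D²/(32μL) = 117.1·(0.04064)²/(32·0.00131·184) = 0.02507 m/s.
Check: Re = ρVD/μ = 792.8·0.02507·0.04064/0.00131 = 616.7 < 2300, so the laminar assumption holds.
Q = V·A = 0.02507·(π/4·0.04064²) = 3.253e-05 m³/s = 1.952 L/min.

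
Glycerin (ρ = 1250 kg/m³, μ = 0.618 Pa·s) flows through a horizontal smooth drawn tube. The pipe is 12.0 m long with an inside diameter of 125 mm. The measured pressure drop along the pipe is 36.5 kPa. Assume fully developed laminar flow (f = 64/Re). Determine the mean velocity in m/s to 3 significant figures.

For laminar flow, f = 64/Re with Re = ρVD/μ, so Darcy-Weisbach reduces to ΔP = 32μLV/D². Solving for V: V = ΔP·D²/(32μL) = 3.65e+04·(0.125)²/(32·0.618·12) = 2.403 m/s.
Check: Re = ρVD/μ = 1250·2.403·0.125/0.618 = 607.6 < 2300, so the laminar assumption holds.

V ≈ 2.40 m/s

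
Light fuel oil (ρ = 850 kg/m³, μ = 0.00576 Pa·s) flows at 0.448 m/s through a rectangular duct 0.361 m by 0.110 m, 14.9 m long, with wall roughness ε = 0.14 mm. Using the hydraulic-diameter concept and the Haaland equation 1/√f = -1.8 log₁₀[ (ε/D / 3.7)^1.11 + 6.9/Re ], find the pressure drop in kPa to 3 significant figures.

ΔP ≈ 0.234 kPa

Hydraulic diameter D_h = 4A/P = 4·(0.361·0.11)/(2·(0.361+0.11)) = 0.1588/0.942 = 0.1686 m.
Re = ρVD_h/μ = 850·0.448·0.1686/0.00576 = 1.115e+04.
ε/D_h = 0.00014/0.1686 = 0.00083; Haaland gives 1/√f = -1.8 log₁₀[8.9e-05+0.000619] = 5.67, so f = 0.03111.
ΔP = f(L/D_h)(ρV²/2) = 0.03111·14.9/0.1686·85.3 = 234.5 Pa.
ΔP = 0.234 kPa.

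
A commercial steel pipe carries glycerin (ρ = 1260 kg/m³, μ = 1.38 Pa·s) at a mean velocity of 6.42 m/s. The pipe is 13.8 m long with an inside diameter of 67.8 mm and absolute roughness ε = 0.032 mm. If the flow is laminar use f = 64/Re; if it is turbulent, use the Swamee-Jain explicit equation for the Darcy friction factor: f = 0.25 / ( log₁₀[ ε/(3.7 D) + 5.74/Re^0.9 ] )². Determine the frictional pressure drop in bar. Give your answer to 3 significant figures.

ΔP ≈ 8.51 bar

Reynolds number Re = ρVD/μ = 1260 · 6.42 · 0.0678 / 1.38 = 397.4.
Re < 2300 → laminar flow, so f = 64/Re = 64/397.4 = 0.161 (the turbulent correlation is not needed).
Darcy-Weisbach: ΔP = f(L/D)(ρV²/2) = 0.161·(13.8/0.0678)·(1260·6.42²/2) = 0.161·203.5·2.597e+04 = 8.511e+05 Pa.
ΔP = 8.511e+05 Pa = 8.51 bar.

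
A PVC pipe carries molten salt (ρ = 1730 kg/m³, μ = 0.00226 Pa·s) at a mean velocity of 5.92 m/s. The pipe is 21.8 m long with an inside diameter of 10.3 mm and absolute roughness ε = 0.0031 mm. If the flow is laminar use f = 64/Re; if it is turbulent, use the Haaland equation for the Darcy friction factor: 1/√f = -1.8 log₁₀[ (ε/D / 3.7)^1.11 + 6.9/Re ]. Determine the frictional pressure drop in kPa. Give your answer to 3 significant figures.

ΔP ≈ 1410 kPa

Reynolds number Re = ρVD/μ = 1730 · 5.92 · 0.0103 / 0.00226 = 4.668e+04.
Re > 4000 → turbulent. Relative roughness ε/D = 3.1e-06/0.0103 = 0.000301. Haaland: 1/√f = -1.8 log₁₀[(0.000301/3.7)^1.11 + 6.9/4.668e+04] = -1.8 log₁₀[2.89e-05 + 0.000148] = 6.755, so f = 0.02192.
Darcy-Weisbach: ΔP = f(L/D)(ρV²/2) = 0.02192·(21.8/0.0103)·(1730·5.92²/2) = 0.02192·2117·3.032e+04 = 1.406e+06 Pa.
ΔP = 1.406e+06 Pa = 1410 kPa.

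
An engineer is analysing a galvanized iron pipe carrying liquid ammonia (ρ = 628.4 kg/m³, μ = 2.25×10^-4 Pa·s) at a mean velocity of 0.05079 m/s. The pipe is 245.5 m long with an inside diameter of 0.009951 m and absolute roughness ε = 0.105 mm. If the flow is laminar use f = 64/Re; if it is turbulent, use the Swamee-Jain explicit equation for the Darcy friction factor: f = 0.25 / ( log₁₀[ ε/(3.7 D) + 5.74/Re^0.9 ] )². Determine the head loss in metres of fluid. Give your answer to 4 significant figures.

h_f ≈ 0.1471 m

Reynolds number Re = ρVD/μ = 628.4 · 0.05079 · 0.009951 / 0.000225 = 1412.
Re < 2300 → laminar flow, so f = 64/Re = 64/1412 = 0.04534 (the turbulent correlation is not needed).
Darcy-Weisbach: ΔP = f(L/D)(ρV²/2) = 0.04534·(245.5/0.009951)·(628.4·0.05079²/2) = 0.04534·2.467e+04·0.8105 = 906.6 Pa.
Head loss h_f = ΔP/(ρg) = 906.6/(628.4·9.81) = 0.1471 m.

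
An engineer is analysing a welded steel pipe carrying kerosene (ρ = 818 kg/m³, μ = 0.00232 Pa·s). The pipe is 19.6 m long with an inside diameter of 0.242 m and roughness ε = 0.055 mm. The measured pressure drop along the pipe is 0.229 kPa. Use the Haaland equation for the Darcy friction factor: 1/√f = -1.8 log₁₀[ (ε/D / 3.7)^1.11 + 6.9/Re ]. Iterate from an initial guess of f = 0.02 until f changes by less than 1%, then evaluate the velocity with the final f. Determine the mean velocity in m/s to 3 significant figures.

Rearranging Darcy-Weisbach: V = √(2·ΔP·D/(f·L·ρ)). With ε/D = 5.5e-05/0.242 = 0.000227, iterate starting from f = 0.02:
  f = 0.02 → V = √(2·229·0.242/(0.02·19.6·818)) = 0.5879 m/s; Re = ρVD/μ = 5.017e+04; f → 0.02138
  f = 0.02138 → V = 0.5686 m/s; Re = 4.852e+04; f → 0.02152
Converged (Δf/f < 1%). With the final f = 0.02152: V = √(2·229·0.242/(0.02152·19.6·818)) = 0.5667 m/s.

V ≈ 0.567 m/s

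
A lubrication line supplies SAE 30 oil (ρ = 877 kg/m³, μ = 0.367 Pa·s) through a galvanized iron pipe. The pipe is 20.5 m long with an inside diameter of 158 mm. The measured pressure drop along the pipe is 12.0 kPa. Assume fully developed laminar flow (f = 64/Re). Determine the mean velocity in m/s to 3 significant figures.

For laminar flow, f = 64/Re with Re = ρVD/μ, so Darcy-Weisbach reduces to ΔP = 32μLV/D². Solving for V: V = ΔP·D²/(32μL) = 1.2e+04·(0.158)²/(32·0.367·20.5) = 1.244 m/s.
Check: Re = ρVD/μ = 877·1.244·0.158/0.367 = 469.8 < 2300, so the laminar assumption holds.

V ≈ 1.24 m/s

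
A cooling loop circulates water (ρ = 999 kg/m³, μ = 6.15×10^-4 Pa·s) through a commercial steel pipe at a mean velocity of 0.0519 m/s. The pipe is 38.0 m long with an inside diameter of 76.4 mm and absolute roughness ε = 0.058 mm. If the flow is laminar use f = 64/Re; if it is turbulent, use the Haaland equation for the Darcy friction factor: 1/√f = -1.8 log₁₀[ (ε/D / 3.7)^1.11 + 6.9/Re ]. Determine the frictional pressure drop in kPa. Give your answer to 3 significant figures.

Reynolds number Re = ρVD/μ = 999 · 0.0519 · 0.0764 / 0.000615 = 6441.
Re > 4000 → turbulent. Relative roughness ε/D = 5.8e-05/0.0764 = 0.000759. Haaland: 1/√f = -1.8 log₁₀[(0.000759/3.7)^1.11 + 6.9/6441] = -1.8 log₁₀[8.06e-05 + 0.00107] = 5.289, so f = 0.03574.
Darcy-Weisbach: ΔP = f(L/D)(ρV²/2) = 0.03574·(38/0.0764)·(999·0.0519²/2) = 0.03574·497.4·1.345 = 23.92 Pa.
ΔP = 23.92 Pa = 0.0239 kPa.

ΔP ≈ 0.0239 kPa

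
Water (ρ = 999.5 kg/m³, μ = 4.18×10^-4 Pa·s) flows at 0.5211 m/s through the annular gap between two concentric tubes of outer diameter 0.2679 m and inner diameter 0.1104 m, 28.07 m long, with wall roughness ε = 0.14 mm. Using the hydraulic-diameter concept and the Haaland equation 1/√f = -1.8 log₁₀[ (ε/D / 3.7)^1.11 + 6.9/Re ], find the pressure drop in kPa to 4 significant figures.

Hydraulic diameter D_h = 4A/P = D_o - D_i = 0.2679 - 0.1104 = 0.1575 m.
Re = ρVD_h/μ = 999.5·0.5211·0.1575/0.000418 = 1.962e+05.
ε/D_h = 0.00014/0.1575 = 0.000889; Haaland gives 1/√f = -1.8 log₁₀[9.61e-05+3.52e-05] = 6.988, so f = 0.02048.
ΔP = f(L/D_h)(ρV²/2) = 0.02048·28.07/0.1575·135.7 = 495.3 Pa.
ΔP = 0.4953 kPa.

ΔP ≈ 0.4953 kPa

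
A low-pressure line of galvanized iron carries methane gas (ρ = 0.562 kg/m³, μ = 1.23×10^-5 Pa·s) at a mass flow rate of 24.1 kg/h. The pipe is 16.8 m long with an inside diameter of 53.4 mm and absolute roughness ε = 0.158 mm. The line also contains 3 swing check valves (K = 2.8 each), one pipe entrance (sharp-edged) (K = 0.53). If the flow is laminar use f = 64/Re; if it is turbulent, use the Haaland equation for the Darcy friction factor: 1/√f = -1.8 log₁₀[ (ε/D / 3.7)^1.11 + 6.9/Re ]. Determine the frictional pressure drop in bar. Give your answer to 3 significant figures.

ṁ = 24.1 kg/h = 24.1/3600 = 0.006694 kg/s.
A = πD²/4 = π(0.0534)²/4 = 0.00224 m²; mean velocity V = ṁ/(ρA) = 0.006694/(0.562 · 0.00224) = 5.319 m/s.
Reynolds number Re = ρVD/μ = 0.562 · 5.319 · 0.0534 / 1.23e-05 = 1.298e+04.
Re > 4000 → turbulent. Relative roughness ε/D = 0.000158/0.0534 = 0.00296. Haaland: 1/√f = -1.8 log₁₀[(0.00296/3.7)^1.11 + 6.9/1.298e+04] = -1.8 log₁₀[0.000365 + 0.000532] = 5.485, so f = 0.03324.
Total minor-loss coefficient ΣK = 3·2.8 + 1·0.53 = 8.93.
ΔP = [f·L/D + ΣK]·(ρV²/2) = [0.03324·16.8/0.0534 + 8.93]·(0.562·5.319²/2) = [10.46 + 8.93]·7.949 = 154.1 Pa.
ΔP = 154.1 Pa = 0.00154 bar.

ΔP ≈ 0.00154 bar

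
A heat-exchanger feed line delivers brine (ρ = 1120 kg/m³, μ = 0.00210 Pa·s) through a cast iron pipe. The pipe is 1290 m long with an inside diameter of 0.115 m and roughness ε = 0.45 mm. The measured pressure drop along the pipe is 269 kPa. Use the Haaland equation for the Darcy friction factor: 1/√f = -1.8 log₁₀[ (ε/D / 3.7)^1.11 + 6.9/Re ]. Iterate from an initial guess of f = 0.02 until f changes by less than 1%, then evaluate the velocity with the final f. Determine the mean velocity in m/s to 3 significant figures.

V ≈ 1.20 m/s

Rearranging Darcy-Weisbach: V = √(2·ΔP·D/(f·L·ρ)). With ε/D = 0.00045/0.115 = 0.00391, iterate starting from f = 0.02:
  f = 0.02 → V = √(2·2.69e+05·0.115/(0.02·1290·1120)) = 1.463 m/s; Re = ρVD/μ = 8.975e+04; f → 0.02939
  f = 0.02939 → V = 1.207 m/s; Re = 7.403e+04; f → 0.02961
Converged (Δf/f < 1%). With the final f = 0.02961: V = √(2·2.69e+05·0.115/(0.02961·1290·1120)) = 1.203 m/s.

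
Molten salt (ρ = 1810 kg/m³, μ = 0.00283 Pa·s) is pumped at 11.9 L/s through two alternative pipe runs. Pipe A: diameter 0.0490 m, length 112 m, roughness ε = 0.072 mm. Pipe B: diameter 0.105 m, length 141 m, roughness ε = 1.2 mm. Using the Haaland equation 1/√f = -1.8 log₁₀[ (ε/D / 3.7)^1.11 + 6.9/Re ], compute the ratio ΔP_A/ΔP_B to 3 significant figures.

Pipe A: V = Q/A = 0.0119/0.001886 = 6.311 m/s; Re = 1.978e+05; ε/D = 0.00147; Haaland → f = 0.02263; ΔP_A = f(L/D)(ρV²/2) = 1.864e+06 Pa.
Pipe B: V = Q/A = 0.0119/0.008659 = 1.374 m/s; Re = 9.229e+04; ε/D = 0.0114; Haaland → f = 0.04031; ΔP_B = f(L/D)(ρV²/2) = 9.253e+04 Pa.
ΔP_A/ΔP_B = 1.864e+06/9.253e+04 = 20.1.

ΔP_A/ΔP_B ≈ 20.1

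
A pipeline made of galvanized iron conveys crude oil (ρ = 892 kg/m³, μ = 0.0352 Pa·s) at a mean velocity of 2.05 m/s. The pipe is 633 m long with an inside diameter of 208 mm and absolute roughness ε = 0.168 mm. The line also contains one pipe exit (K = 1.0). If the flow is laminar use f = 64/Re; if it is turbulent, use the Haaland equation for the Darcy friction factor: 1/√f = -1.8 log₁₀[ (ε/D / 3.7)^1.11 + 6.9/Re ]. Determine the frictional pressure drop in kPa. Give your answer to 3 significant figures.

ΔP ≈ 180 kPa

Reynolds number Re = ρVD/μ = 892 · 2.05 · 0.208 / 0.0352 = 1.081e+04.
Re > 4000 → turbulent. Relative roughness ε/D = 0.000168/0.208 = 0.000808. Haaland: 1/√f = -1.8 log₁₀[(0.000808/3.7)^1.11 + 6.9/1.081e+04] = -1.8 log₁₀[8.64e-05 + 0.000639] = 5.651, so f = 0.03131.
Total minor-loss coefficient ΣK = 1·1 = 1.
ΔP = [f·L/D + ΣK]·(ρV²/2) = [0.03131·633/0.208 + 1]·(892·2.05²/2) = [95.28 + 1]·1874 = 1.805e+05 Pa.
ΔP = 1.805e+05 Pa = 180 kPa.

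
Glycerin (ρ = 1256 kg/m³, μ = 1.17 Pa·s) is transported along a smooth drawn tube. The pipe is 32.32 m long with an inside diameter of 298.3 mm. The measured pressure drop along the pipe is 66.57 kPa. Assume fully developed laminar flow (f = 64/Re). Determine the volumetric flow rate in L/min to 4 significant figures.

For laminar flow, f = 64/Re with Re = ρVD/μ, so Darcy-Weisbach reduces to ΔP = 32μLV/D². Solving for V: V = ΔP·D²/(32μL) = 6.657e+04·(0.2983)²/(32·1.17·32.32) = 4.895 m/s.
Check: Re = ρVD/μ = 1256·4.895·0.2983/1.17 = 1568 < 2300, so the laminar assumption holds.
Q = V·A = 4.895·(π/4·0.2983²) = 0.3421 m³/s = 20530 L/min.

Q ≈ 20530 L/min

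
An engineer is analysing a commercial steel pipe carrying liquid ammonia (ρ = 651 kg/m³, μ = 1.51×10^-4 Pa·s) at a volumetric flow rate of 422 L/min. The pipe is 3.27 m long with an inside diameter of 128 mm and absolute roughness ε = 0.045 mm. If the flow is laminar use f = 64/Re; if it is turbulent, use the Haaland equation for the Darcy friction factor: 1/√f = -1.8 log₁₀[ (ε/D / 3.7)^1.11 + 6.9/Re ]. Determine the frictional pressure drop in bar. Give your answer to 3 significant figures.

Q = 422 L/min = 422/60000 = 0.007033 m³/s.
Cross-sectional area A = πD²/4 = π(0.128)²/4 = 0.01287 m²; mean velocity V = Q/A = 0.007033/0.01287 = 0.5466 m/s.
Reynolds number Re = ρVD/μ = 651 · 0.5466 · 0.128 / 0.000151 = 3.016e+05.
Re > 4000 → turbulent. Relative roughness ε/D = 4.5e-05/0.128 = 0.000352. Haaland: 1/√f = -1.8 log₁₀[(0.000352/3.7)^1.11 + 6.9/3.016e+05] = -1.8 log₁₀[3.43e-05 + 2.29e-05] = 7.637, so f = 0.01715.
Darcy-Weisbach: ΔP = f(L/D)(ρV²/2) = 0.01715·(3.27/0.128)·(651·0.5466²/2) = 0.01715·25.55·97.24 = 42.59 Pa.
ΔP = 42.59 Pa = 4.26×10^-4 bar.

ΔP ≈ 4.26×10^-4 bar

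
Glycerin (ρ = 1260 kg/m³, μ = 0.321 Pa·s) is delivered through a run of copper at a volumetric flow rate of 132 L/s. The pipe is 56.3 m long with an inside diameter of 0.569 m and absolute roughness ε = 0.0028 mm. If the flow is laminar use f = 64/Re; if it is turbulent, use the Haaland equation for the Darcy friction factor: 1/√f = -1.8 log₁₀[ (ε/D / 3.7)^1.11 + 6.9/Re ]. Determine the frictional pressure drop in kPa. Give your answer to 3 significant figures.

Q = 132 L/s = 132/1000 = 0.132 m³/s.
Cross-sectional area A = πD²/4 = π(0.569)²/4 = 0.2543 m²; mean velocity V = Q/A = 0.132/0.2543 = 0.5191 m/s.
Reynolds number Re = ρVD/μ = 1260 · 0.5191 · 0.569 / 0.321 = 1159.
Re < 2300 → laminar flow, so f = 64/Re = 64/1159 = 0.0552 (the turbulent correlation is not needed).
Darcy-Weisbach: ΔP = f(L/D)(ρV²/2) = 0.0552·(56.3/0.569)·(1260·0.5191²/2) = 0.0552·98.95·169.8 = 927.3 Pa.
ΔP = 927.3 Pa = 0.927 kPa.

ΔP ≈ 0.927 kPa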